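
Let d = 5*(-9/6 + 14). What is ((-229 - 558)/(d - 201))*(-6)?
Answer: -9444/277 ≈ -34.094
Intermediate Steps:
d = 125/2 (d = 5*(-9*1/6 + 14) = 5*(-3/2 + 14) = 5*(25/2) = 125/2 ≈ 62.500)
((-229 - 558)/(d - 201))*(-6) = ((-229 - 558)/(125/2 - 201))*(-6) = -787/(-277/2)*(-6) = -787*(-2/277)*(-6) = (1574/277)*(-6) = -9444/277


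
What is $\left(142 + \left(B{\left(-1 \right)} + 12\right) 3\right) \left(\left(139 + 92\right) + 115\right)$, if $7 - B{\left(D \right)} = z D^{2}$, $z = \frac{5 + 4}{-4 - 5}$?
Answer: $69892$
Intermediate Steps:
$z = -1$ ($z = \frac{9}{-9} = 9 \left(- \frac{1}{9}\right) = -1$)
$B{\left(D \right)} = 7 + D^{2}$ ($B{\left(D \right)} = 7 - - D^{2} = 7 + D^{2}$)
$\left(142 + \left(B{\left(-1 \right)} + 12\right) 3\right) \left(\left(139 + 92\right) + 115\right) = \left(142 + \left(\left(7 + \left(-1\right)^{2}\right) + 12\right) 3\right) \left(\left(139 + 92\right) + 115\right) = \left(142 + \left(\left(7 + 1\right) + 12\right) 3\right) \left(231 + 115\right) = \left(142 + \left(8 + 12\right) 3\right) 346 = \left(142 + 20 \cdot 3\right) 346 = \left(142 + 60\right) 346 = 202 \cdot 346 = 69892$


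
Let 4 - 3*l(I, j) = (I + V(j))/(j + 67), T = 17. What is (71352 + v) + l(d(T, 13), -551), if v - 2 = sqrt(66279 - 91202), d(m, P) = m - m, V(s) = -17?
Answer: 103607927/1452 + I*sqrt(24923) ≈ 71355.0 + 157.87*I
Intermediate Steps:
d(m, P) = 0
v = 2 + I*sqrt(24923) (v = 2 + sqrt(66279 - 91202) = 2 + sqrt(-24923) = 2 + I*sqrt(24923) ≈ 2.0 + 157.87*I)
l(I, j) = 4/3 - (-17 + I)/(3*(67 + j)) (l(I, j) = 4/3 - (I - 17)/(3*(j + 67)) = 4/3 - (-17 + I)/(3*(67 + j)))
(71352 + v) + l(d(T, 13), -551) = (71352 + (2 + I*sqrt(24923))) + (285 - 1*0 + 4*(-551))/(3*(67 - 551)) = (71354 + I*sqrt(24923)) + (1/3)*(285 + 0 - 2204)/(-484) = (71354 + I*sqrt(24923)) + (1/3)*(-1/484)*(-1919) = (71354 + I*sqrt(24923)) + 1919/1452 = 103607927/1452 + I*sqrt(24923)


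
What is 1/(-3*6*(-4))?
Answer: 1/72 ≈ 0.013889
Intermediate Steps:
1/(-3*6*(-4)) = 1/(-18*(-4)) = 1/72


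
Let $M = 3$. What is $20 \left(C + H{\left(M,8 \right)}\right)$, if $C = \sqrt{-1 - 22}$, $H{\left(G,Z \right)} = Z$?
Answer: $160 + 20 i \sqrt{23} \approx 160.0 + 95.917 i$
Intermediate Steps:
$C = i \sqrt{23}$ ($C = \sqrt{-23} = i \sqrt{23} \approx 4.7958 i$)
$20 \left(C + H{\left(M,8 \right)}\right) = 20 \left(i \sqrt{23} + 8\right) = 20 \left(8 + i \sqrt{23}\right) = 160 + 20 i \sqrt{23}$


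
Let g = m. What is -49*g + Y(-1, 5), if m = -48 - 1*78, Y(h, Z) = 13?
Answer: 6187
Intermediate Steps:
m = -126 (m = -48 - 78 = -126)
g = -126
-49*g + Y(-1, 5) = -49*(-126) + 13 = 6174 + 13 = 6187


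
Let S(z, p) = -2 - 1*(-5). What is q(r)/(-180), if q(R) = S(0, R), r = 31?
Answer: -1/60 ≈ -0.016667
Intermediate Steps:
S(z, p) = 3 (S(z, p) = -2 + 5 = 3)
q(R) = 3
q(r)/(-180) = 3/(-180) = 3*(-1/180) = -1/60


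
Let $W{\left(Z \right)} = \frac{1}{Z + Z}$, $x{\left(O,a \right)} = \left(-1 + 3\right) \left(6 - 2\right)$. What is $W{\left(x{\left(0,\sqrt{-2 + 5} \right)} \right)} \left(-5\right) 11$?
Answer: $- \frac{55}{16} \approx -3.4375$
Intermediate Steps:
$x{\left(O,a \right)} = 8$ ($x{\left(O,a \right)} = 2 \cdot 4 = 8$)
$W{\left(Z \right)} = \frac{1}{2 Z}$
$W{\left(x{\left(0,\sqrt{-2 + 5} \right)} \right)} \left(-5\right) 11 = \frac{1}{2 \cdot 8} \left(-5\right) 11 = \frac{1}{2} \cdot \frac{1}{8} \left(-5\right) 11 = \frac{1}{16} \left(-5\right) 11 = \left(- \frac{5}{16}\right) 11 = - \frac{55}{16}$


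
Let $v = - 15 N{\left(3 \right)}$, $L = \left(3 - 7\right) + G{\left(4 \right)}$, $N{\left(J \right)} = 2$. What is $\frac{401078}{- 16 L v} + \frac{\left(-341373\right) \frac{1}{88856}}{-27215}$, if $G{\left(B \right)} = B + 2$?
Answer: $\frac{2424733951523}{5803718496} \approx 417.79$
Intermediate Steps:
$G{\left(B \right)} = 2 + B$
$L = 2$ ($L = \left(3 - 7\right) + \left(2 + 4\right) = -4 + 6 = 2$)
$v = -30$ ($v = \left(-15\right) 2 = -30$)
$\frac{401078}{- 16 L v} + \frac{\left(-341373\right) \frac{1}{88856}}{-27215} = \frac{401078}{\left(-16\right) 2 \left(-30\right)} + \frac{\left(-341373\right) \frac{1}{88856}}{-27215} = \frac{401078}{\left(-32\right) \left(-30\right)} + \left(-341373\right) \frac{1}{88856} \left(- \frac{1}{27215}\right) = \frac{401078}{960} - - \frac{341373}{2418216040} = 401078 \cdot \frac{1}{960} + \frac{341373}{2418216040} = \frac{200539}{480} + \frac{341373}{2418216040} = \frac{2424733951523}{5803718496}$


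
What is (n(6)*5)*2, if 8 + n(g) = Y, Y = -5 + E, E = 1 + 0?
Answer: -120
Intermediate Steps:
E = 1
Y = -4 (Y = -5 + 1 = -4)
n(g) = -12 (n(g) = -8 - 4 = -12)
(n(6)*5)*2 = -12*5*2 = -60*2 = -120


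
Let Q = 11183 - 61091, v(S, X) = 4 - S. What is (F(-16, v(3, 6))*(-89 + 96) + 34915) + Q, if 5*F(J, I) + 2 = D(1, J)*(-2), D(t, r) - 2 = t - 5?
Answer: -74951/5 ≈ -14990.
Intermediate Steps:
D(t, r) = -3 + t (D(t, r) = 2 + (t - 5) = 2 + (-5 + t) = -3 + t)
F(J, I) = ⅖ (F(J, I) = -⅖ + ((-3 + 1)*(-2))/5 = -⅖ + (-2*(-2))/5 = -⅖ + (⅕)*4 = -⅖ + ⅘ = ⅖)
Q = -49908
(F(-16, v(3, 6))*(-89 + 96) + 34915) + Q = (2*(-89 + 96)/5 + 34915) - 49908 = ((⅖)*7 + 34915) - 49908 = (14/5 + 34915) - 49908 = 174589/5 - 49908 = -74951/5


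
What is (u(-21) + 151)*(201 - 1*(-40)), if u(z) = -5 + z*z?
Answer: 141467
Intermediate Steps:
u(z) = -5 + z²
(u(-21) + 151)*(201 - 1*(-40)) = ((-5 + (-21)²) + 151)*(201 - 1*(-40)) = ((-5 + 441) + 151)*(201 + 40) = (436 + 151)*241 = 587*241 = 141467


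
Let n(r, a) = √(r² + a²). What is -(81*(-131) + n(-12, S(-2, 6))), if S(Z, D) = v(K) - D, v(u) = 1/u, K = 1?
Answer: 10598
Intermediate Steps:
S(Z, D) = 1 - D (S(Z, D) = 1/1 - D = 1 - D)
n(r, a) = √(a² + r²)
-(81*(-131) + n(-12, S(-2, 6))) = -(81*(-131) + √((1 - 1*6)² + (-12)²)) = -(-10611 + √((1 - 6)² + 144)) = -(-10611 + √((-5)² + 144)) = -(-10611 + √(25 + 144)) = -(-10611 + √169) = -(-10611 + 13) = -1*(-10598) = 10598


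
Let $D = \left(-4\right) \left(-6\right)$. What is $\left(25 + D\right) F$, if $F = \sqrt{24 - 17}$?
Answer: $49 \sqrt{7} \approx 129.64$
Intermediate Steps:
$D = 24$
$F = \sqrt{7} \approx 2.6458$
$\left(25 + D\right) F = \left(25 + 24\right) \sqrt{7} = 49 \sqrt{7}$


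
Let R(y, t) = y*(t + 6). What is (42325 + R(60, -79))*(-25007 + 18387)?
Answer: -251195900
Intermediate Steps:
R(y, t) = y*(6 + t)
(42325 + R(60, -79))*(-25007 + 18387) = (42325 + 60*(6 - 79))*(-25007 + 18387) = (42325 + 60*(-73))*(-6620) = (42325 - 4380)*(-6620) = 37945*(-6620) = -251195900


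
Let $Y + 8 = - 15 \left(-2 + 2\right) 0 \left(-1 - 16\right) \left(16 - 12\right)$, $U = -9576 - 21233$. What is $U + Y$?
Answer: $-30817$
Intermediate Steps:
$U = -30809$
$Y = -8$ ($Y = -8 + - 15 \left(-2 + 2\right) 0 \left(-1 - 16\right) \left(16 - 12\right) = -8 + - 15 \cdot 0 \cdot 0 \left(\left(-17\right) 4\right) = -8 + \left(-15\right) 0 \left(-68\right) = -8 + 0 \left(-68\right) = -8 + 0 = -8$)
$U + Y = -30809 - 8 = -30817$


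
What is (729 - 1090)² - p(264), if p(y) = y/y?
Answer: 130320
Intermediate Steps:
p(y) = 1
(729 - 1090)² - p(264) = (729 - 1090)² - 1*1 = (-361)² - 1 = 130321 - 1 = 130320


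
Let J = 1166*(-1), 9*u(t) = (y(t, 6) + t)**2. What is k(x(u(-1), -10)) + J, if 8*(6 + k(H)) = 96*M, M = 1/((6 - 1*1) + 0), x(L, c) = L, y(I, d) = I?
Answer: -5848/5 ≈ -1169.6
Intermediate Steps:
u(t) = 4*t**2/9 (u(t) = (t + t)**2/9 = (2*t)**2/9 = (4*t**2)/9 = 4*t**2/9)
J = -1166
M = 1/5 (M = 1/((6 - 1) + 0) = 1/(5 + 0) = 1/5 ≈ 0.20000)
k(H) = -18/5 (k(H) = -6 + (96*(1/5))/8 = -6 + (1/8)*(96/5) = -6 + 12/5 = -18/5)
k(x(u(-1), -10)) + J = -18/5 - 1166 = -5848/5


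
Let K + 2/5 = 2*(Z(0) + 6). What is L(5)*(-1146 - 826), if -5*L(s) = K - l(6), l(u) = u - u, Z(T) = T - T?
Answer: 114376/25 ≈ 4575.0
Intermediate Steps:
Z(T) = 0
l(u) = 0
K = 58/5 (K = -2/5 + 2*(0 + 6) = -2/5 + 2*6 = -2/5 + 12 = 58/5 ≈ 11.600)
L(s) = -58/25 (L(s) = -(58/5 - 1*0)/5 = -(58/5 + 0)/5 = -1/5*58/5 = -58/25)
L(5)*(-1146 - 826) = -58*(-1146 - 826)/25 = -58/25*(-1972) = 114376/25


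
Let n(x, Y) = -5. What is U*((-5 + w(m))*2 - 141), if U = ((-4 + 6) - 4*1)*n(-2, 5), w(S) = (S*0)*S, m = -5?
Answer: -1510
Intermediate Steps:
w(S) = 0 (w(S) = 0*S = 0)
U = 10 (U = ((-4 + 6) - 4*1)*(-5) = (2 - 4)*(-5) = -2*(-5) = 10)
U*((-5 + w(m))*2 - 141) = 10*((-5 + 0)*2 - 141) = 10*(-5*2 - 141) = 10*(-10 - 141) = 10*(-151) = -1510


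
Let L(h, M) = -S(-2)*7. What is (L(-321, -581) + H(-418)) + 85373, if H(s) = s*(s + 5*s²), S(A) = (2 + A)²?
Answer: -364913063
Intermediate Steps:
L(h, M) = 0 (L(h, M) = -(2 - 2)²*7 = -1*0²*7 = -1*0*7 = 0*7 = 0)
(L(-321, -581) + H(-418)) + 85373 = (0 + (-418)²*(1 + 5*(-418))) + 85373 = (0 + 174724*(1 - 2090)) + 85373 = (0 + 174724*(-2089)) + 85373 = (0 - 364998436) + 85373 = -364998436 + 85373 = -364913063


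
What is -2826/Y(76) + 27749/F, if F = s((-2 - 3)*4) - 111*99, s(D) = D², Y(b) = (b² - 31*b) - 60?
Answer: -20526859/5929840 ≈ -3.4616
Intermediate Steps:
Y(b) = -60 + b² - 31*b
F = -10589 (F = ((-2 - 3)*4)² - 111*99 = (-5*4)² - 10989 = (-20)² - 10989 = 400 - 10989 = -10589)
-2826/Y(76) + 27749/F = -2826/(-60 + 76² - 31*76) + 27749/(-10589) = -2826/(-60 + 5776 - 2356) + 27749*(-1/10589) = -2826/3360 - 27749/10589 = -2826*1/3360 - 27749/10589 = -471/560 - 27749/10589 = -20526859/5929840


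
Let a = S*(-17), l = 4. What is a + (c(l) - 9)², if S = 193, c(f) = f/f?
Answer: -3217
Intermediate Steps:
c(f) = 1
a = -3281 (a = 193*(-17) = -3281)
a + (c(l) - 9)² = -3281 + (1 - 9)² = -3281 + (-8)² = -3281 + 64 = -3217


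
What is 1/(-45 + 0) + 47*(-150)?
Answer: -317251/45 ≈ -7050.0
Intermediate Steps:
1/(-45 + 0) + 47*(-150) = 1/(-45) - 7050 = -1/45 - 7050 = -317251/45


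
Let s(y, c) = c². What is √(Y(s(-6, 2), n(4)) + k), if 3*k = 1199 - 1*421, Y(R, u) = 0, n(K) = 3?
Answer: √2334/3 ≈ 16.104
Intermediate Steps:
k = 778/3 (k = (1199 - 1*421)/3 = (1199 - 421)/3 = (⅓)*778 = 778/3 ≈ 259.33)
√(Y(s(-6, 2), n(4)) + k) = √(0 + 778/3) = √(778/3) = √2334/3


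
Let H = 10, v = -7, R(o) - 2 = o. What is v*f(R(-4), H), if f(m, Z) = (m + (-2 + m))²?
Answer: -252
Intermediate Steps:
R(o) = 2 + o
f(m, Z) = (-2 + 2*m)²
v*f(R(-4), H) = -28*(-1 + (2 - 4))² = -28*(-1 - 2)² = -28*(-3)² = -28*9 = -7*36 = -252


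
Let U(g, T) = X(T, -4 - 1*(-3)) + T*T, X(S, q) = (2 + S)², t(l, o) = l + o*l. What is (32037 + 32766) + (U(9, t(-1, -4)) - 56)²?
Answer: 65287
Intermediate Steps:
t(l, o) = l + l*o
U(g, T) = T² + (2 + T)² (U(g, T) = (2 + T)² + T*T = (2 + T)² + T² = T² + (2 + T)²)
(32037 + 32766) + (U(9, t(-1, -4)) - 56)² = (32037 + 32766) + (((-(1 - 4))² + (2 - (1 - 4))²) - 56)² = 64803 + (((-1*(-3))² + (2 - 1*(-3))²) - 56)² = 64803 + ((3² + (2 + 3)²) - 56)² = 64803 + ((9 + 5²) - 56)² = 64803 + ((9 + 25) - 56)² = 64803 + (34 - 56)² = 64803 + (-22)² = 64803 + 484 = 65287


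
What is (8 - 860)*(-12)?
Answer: 10224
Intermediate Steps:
(8 - 860)*(-12) = -852*(-12) = 10224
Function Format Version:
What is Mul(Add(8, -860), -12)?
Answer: 10224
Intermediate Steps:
Mul(Add(8, -860), -12) = Mul(-852, -12) = 10224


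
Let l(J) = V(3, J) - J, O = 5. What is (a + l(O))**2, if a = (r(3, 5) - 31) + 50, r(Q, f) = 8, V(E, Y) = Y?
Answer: 729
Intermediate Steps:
l(J) = 0 (l(J) = J - J = 0)
a = 27 (a = (8 - 31) + 50 = -23 + 50 = 27)
(a + l(O))**2 = (27 + 0)**2 = 27**2 = 729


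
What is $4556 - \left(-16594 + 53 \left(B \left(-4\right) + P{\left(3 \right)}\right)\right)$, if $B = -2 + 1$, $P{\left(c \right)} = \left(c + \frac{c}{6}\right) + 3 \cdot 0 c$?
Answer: $\frac{41505}{2} \approx 20753.0$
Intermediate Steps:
$P{\left(c \right)} = \frac{7 c}{6}$ ($P{\left(c \right)} = \left(c + c \frac{1}{6}\right) + 0 c = \left(c + \frac{c}{6}\right) + 0 = \frac{7 c}{6} + 0 = \frac{7 c}{6}$)
$B = -1$
$4556 - \left(-16594 + 53 \left(B \left(-4\right) + P{\left(3 \right)}\right)\right) = 4556 + \left(\left(12603 - 53 \left(\left(-1\right) \left(-4\right) + \frac{7}{6} \cdot 3\right)\right) + 3991\right) = 4556 + \left(\left(12603 - 53 \left(4 + \frac{7}{2}\right)\right) + 3991\right) = 4556 + \left(\left(12603 - \frac{795}{2}\right) + 3991\right) = 4556 + \left(\frac{24411}{2} + 3991\right) = 4556 + \frac{32393}{2} = \frac{41505}{2}$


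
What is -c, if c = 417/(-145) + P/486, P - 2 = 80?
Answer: 95386/35235 ≈ 2.7071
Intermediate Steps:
P = 82 (P = 2 + 80 = 82)
c = -95386/35235 (c = 417/(-145) + 82/486 = 417*(-1/145) + 82*(1/486) = -417/145 + 41/243 = -95386/35235 ≈ -2.7071)
-c = -1*(-95386/35235) = 95386/35235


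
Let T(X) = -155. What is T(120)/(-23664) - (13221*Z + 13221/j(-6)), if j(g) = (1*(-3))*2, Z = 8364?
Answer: -2616723483037/23664 ≈ -1.1058e+8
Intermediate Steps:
j(g) = -6 (j(g) = -3*2 = -6)
T(120)/(-23664) - (13221*Z + 13221/j(-6)) = -155/(-23664) - 13221/(1/(8364 + 1/(-6))) = -155*(-1/23664) - 13221/(1/(8364 - ⅙)) = 155/23664 - 13221/(1/(50183/6)) = 155/23664 - 13221/6/50183 = 155/23664 - 13221*50183/6 = 155/23664 - 221156481/2 = -2616723483037/23664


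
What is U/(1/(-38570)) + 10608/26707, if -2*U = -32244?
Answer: -976887922716/1571 ≈ -6.2183e+8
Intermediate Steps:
U = 16122 (U = -1/2*(-32244) = 16122)
U/(1/(-38570)) + 10608/26707 = 16122/(1/(-38570)) + 10608/26707 = 16122/(-1/38570) + 10608*(1/26707) = 16122*(-38570) + 624/1571 = -621825540 + 624/1571 = -976887922716/1571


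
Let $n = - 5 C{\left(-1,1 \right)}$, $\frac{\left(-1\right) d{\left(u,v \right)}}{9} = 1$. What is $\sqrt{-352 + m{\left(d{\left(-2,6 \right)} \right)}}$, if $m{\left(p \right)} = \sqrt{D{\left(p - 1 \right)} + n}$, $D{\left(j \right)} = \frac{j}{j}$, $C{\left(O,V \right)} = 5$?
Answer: $\sqrt{-352 + 2 i \sqrt{6}} \approx 0.1306 + 18.762 i$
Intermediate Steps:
$d{\left(u,v \right)} = -9$ ($d{\left(u,v \right)} = \left(-9\right) 1 = -9$)
$n = -25$ ($n = \left(-5\right) 5 = -25$)
$D{\left(j \right)} = 1$
$m{\left(p \right)} = 2 i \sqrt{6}$ ($m{\left(p \right)} = \sqrt{1 - 25} = \sqrt{-24} = 2 i \sqrt{6}$)
$\sqrt{-352 + m{\left(d{\left(-2,6 \right)} \right)}} = \sqrt{-352 + 2 i \sqrt{6}}$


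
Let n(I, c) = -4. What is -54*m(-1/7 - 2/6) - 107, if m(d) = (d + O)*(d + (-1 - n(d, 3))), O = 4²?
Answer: -108911/49 ≈ -2222.7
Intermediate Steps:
O = 16
m(d) = (3 + d)*(16 + d) (m(d) = (d + 16)*(d + (-1 - 1*(-4))) = (16 + d)*(d + (-1 + 4)) = (16 + d)*(d + 3) = (16 + d)*(3 + d) = (3 + d)*(16 + d))
-54*m(-1/7 - 2/6) - 107 = -54*(48 + (-1/7 - 2/6)² + 19*(-1/7 - 2/6)) - 107 = -54*(48 + (-1*⅐ - 2*⅙)² + 19*(-1*⅐ - 2*⅙)) - 107 = -54*(48 + (-⅐ - ⅓)² + 19*(-⅐ - ⅓)) - 107 = -54*(48 + (-10/21)² + 19*(-10/21)) - 107 = -54*(48 + 100/441 - 190/21) - 107 = -54*17278/441 - 107 = -103668/49 - 107 = -108911/49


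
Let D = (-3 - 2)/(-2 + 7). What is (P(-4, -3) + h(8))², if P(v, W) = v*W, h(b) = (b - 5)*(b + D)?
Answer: 1089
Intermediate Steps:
D = -1 (D = -5/5 = -5*⅕ = -1)
h(b) = (-1 + b)*(-5 + b) (h(b) = (b - 5)*(b - 1) = (-5 + b)*(-1 + b) = (-1 + b)*(-5 + b))
P(v, W) = W*v
(P(-4, -3) + h(8))² = (-3*(-4) + (5 + 8² - 6*8))² = (12 + (5 + 64 - 48))² = (12 + 21)² = 33² = 1089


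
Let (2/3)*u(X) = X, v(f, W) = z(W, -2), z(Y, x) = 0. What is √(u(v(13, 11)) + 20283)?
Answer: √20283 ≈ 142.42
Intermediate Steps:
v(f, W) = 0
u(X) = 3*X/2
√(u(v(13, 11)) + 20283) = √((3/2)*0 + 20283) = √(0 + 20283) = √20283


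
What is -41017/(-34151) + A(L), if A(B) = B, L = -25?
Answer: -812758/34151 ≈ -23.799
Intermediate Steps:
-41017/(-34151) + A(L) = -41017/(-34151) - 25 = -41017*(-1/34151) - 25 = 41017/34151 - 25 = -812758/34151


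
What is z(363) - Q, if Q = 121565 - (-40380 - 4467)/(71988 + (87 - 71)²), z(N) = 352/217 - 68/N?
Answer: -691789218280217/5690732124 ≈ -1.2156e+5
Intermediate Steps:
z(N) = 352/217 - 68/N (z(N) = 352*(1/217) - 68/N = 352/217 - 68/N)
Q = 8782386707/72244 (Q = 121565 - (-44847)/(71988 + 16²) = 121565 - (-44847)/(71988 + 256) = 121565 - (-44847)/72244 = 121565 - 1*(-44847/72244) = 121565 + 44847/72244 = 8782386707/72244 ≈ 1.2157e+5)
z(363) - Q = (352/217 - 68/363) - 1*8782386707/72244 = (352/217 - 68*1/363) - 8782386707/72244 = (352/217 - 68/363) - 8782386707/72244 = 113020/78771 - 8782386707/72244 = -691789218280217/5690732124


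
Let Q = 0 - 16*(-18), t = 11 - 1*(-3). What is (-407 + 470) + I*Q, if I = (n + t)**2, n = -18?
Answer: 4671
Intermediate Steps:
t = 14 (t = 11 + 3 = 14)
I = 16 (I = (-18 + 14)**2 = (-4)**2 = 16)
Q = 288 (Q = 0 + 288 = 288)
(-407 + 470) + I*Q = (-407 + 470) + 16*288 = 63 + 4608 = 4671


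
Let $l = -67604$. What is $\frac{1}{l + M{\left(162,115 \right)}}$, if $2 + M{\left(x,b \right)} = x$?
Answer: $- \frac{1}{67444} \approx -1.4827 \cdot 10^{-5}$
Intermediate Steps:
$M{\left(x,b \right)} = -2 + x$
$\frac{1}{l + M{\left(162,115 \right)}} = \frac{1}{-67604 + \left(-2 + 162\right)} = \frac{1}{-67604 + 160} = \frac{1}{-67444} = - \frac{1}{67444}$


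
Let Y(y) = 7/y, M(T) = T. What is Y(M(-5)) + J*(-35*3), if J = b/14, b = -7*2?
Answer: 518/5 ≈ 103.60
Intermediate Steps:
b = -14
J = -1 (J = -14/14 = -14*1/14 = -1)
Y(M(-5)) + J*(-35*3) = 7/(-5) - (-35)*3 = 7*(-⅕) - 1*(-105) = -7/5 + 105 = 518/5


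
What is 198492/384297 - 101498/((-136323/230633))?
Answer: 2998651383662138/17462839977 ≈ 1.7172e+5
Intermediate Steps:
198492/384297 - 101498/((-136323/230633)) = 198492*(1/384297) - 101498/((-136323*1/230633)) = 66164/128099 - 101498/(-136323/230633) = 66164/128099 - 101498*(-230633/136323) = 66164/128099 + 23408788234/136323 = 2998651383662138/17462839977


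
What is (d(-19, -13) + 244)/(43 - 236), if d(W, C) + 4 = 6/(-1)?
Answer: -234/193 ≈ -1.2124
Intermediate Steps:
d(W, C) = -10 (d(W, C) = -4 + 6/(-1) = -4 + 6*(-1) = -4 - 6 = -10)
(d(-19, -13) + 244)/(43 - 236) = (-10 + 244)/(43 - 236) = 234/(-193) = 234*(-1/193) = -234/193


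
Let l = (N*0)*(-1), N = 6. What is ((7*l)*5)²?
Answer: 0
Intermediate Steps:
l = 0 (l = (6*0)*(-1) = 0*(-1) = 0)
((7*l)*5)² = ((7*0)*5)² = (0*5)² = 0² = 0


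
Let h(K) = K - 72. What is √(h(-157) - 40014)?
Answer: I*√40243 ≈ 200.61*I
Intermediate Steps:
h(K) = -72 + K
√(h(-157) - 40014) = √((-72 - 157) - 40014) = √(-229 - 40014) = √(-40243) = I*√40243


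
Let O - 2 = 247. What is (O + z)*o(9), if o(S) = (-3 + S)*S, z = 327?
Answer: 31104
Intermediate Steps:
o(S) = S*(-3 + S)
O = 249 (O = 2 + 247 = 249)
(O + z)*o(9) = (249 + 327)*(9*(-3 + 9)) = 576*(9*6) = 576*54 = 31104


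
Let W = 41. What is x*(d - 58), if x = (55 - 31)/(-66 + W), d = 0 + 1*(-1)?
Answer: 1416/25 ≈ 56.640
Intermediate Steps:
d = -1 (d = 0 - 1 = -1)
x = -24/25 (x = (55 - 31)/(-66 + 41) = 24/(-25) = 24*(-1/25) = -24/25 ≈ -0.96000)
x*(d - 58) = -24*(-1 - 58)/25 = -24/25*(-59) = 1416/25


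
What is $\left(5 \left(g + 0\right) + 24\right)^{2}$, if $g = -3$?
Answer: $81$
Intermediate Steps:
$\left(5 \left(g + 0\right) + 24\right)^{2} = \left(5 \left(-3 + 0\right) + 24\right)^{2} = \left(5 \left(-3\right) + 24\right)^{2} = \left(-15 + 24\right)^{2} = 9^{2} = 81$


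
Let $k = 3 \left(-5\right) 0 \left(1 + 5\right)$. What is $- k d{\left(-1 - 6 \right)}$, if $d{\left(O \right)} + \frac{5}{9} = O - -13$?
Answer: $0$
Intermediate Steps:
$d{\left(O \right)} = \frac{112}{9} + O$ ($d{\left(O \right)} = - \frac{5}{9} + \left(O - -13\right) = - \frac{5}{9} + \left(O + 13\right) = - \frac{5}{9} + \left(13 + O\right) = \frac{112}{9} + O$)
$k = 0$ ($k = \left(-15\right) 0 \cdot 6 = 0 \cdot 6 = 0$)
$- k d{\left(-1 - 6 \right)} = - 0 \left(\frac{112}{9} - 7\right) = - \frac{0 \cdot 49}{9} = \left(-1\right) 0 = 0$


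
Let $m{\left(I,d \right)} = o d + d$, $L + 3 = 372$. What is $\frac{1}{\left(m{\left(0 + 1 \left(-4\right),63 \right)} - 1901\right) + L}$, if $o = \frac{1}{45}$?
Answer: $- \frac{5}{7338} \approx -0.00068138$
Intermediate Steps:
$o = \frac{1}{45} \approx 0.022222$
$L = 369$ ($L = -3 + 372 = 369$)
$m{\left(I,d \right)} = \frac{46 d}{45}$ ($m{\left(I,d \right)} = \frac{d}{45} + d = \frac{46 d}{45}$)
$\frac{1}{\left(m{\left(0 + 1 \left(-4\right),63 \right)} - 1901\right) + L} = \frac{1}{\left(\frac{46}{45} \cdot 63 - 1901\right) + 369} = \frac{1}{\left(\frac{322}{5} - 1901\right) + 369} = \frac{1}{- \frac{9183}{5} + 369} = \frac{1}{- \frac{7338}{5}} = - \frac{5}{7338}$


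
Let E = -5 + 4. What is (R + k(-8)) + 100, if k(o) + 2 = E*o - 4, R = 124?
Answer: 226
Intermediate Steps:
E = -1
k(o) = -6 - o (k(o) = -2 + (-o - 4) = -2 + (-4 - o) = -6 - o)
(R + k(-8)) + 100 = (124 + (-6 - 1*(-8))) + 100 = (124 + (-6 + 8)) + 100 = (124 + 2) + 100 = 126 + 100 = 226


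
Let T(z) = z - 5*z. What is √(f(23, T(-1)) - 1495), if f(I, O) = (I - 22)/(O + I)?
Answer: 2*I*√30273/9 ≈ 38.665*I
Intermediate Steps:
T(z) = -4*z
f(I, O) = (-22 + I)/(I + O)
√(f(23, T(-1)) - 1495) = √((-22 + 23)/(23 - 4*(-1)) - 1495) = √(1/(23 + 4) - 1495) = √(1/27 - 1495) = √(-40364/27) = 2*I*√30273/9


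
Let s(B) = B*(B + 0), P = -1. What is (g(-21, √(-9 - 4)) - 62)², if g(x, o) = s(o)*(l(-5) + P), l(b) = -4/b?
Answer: 88209/25 ≈ 3528.4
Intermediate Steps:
s(B) = B² (s(B) = B*B = B²)
g(x, o) = -o²/5 (g(x, o) = o²*(-4/(-5) - 1) = o²*(-4*(-⅕) - 1) = o²*(⅘ - 1) = o²*(-⅕) = -o²/5)
(g(-21, √(-9 - 4)) - 62)² = (-(√(-9 - 4))²/5 - 62)² = (-(√(-13))²/5 - 62)² = (-(I*√13)²/5 - 62)² = (-⅕*(-13) - 62)² = (13/5 - 62)² = (-297/5)² = 88209/25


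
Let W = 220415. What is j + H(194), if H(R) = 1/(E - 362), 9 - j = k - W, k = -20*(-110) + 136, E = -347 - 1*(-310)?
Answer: 87017111/399 ≈ 2.1809e+5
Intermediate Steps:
E = -37 (E = -347 + 310 = -37)
k = 2336 (k = 2200 + 136 = 2336)
j = 218088 (j = 9 - (2336 - 1*220415) = 9 - (2336 - 220415) = 9 - 1*(-218079) = 9 + 218079 = 218088)
H(R) = -1/399 (H(R) = 1/(-37 - 362) = 1/(-399) = -1/399)
j + H(194) = 218088 - 1/399 = 87017111/399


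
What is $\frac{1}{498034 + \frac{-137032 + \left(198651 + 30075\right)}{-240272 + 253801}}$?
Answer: $\frac{13529}{6737993680} \approx 2.0079 \cdot 10^{-6}$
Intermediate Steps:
$\frac{1}{498034 + \frac{-137032 + \left(198651 + 30075\right)}{-240272 + 253801}} = \frac{1}{498034 + \frac{-137032 + 228726}{13529}} = \frac{1}{498034 + 91694 \cdot \frac{1}{13529}} = \frac{1}{498034 + \frac{91694}{13529}} = \frac{1}{\frac{6737993680}{13529}} = \frac{13529}{6737993680}$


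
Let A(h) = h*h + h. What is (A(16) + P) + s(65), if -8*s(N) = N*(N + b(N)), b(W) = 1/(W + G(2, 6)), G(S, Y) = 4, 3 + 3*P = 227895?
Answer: 20895341/276 ≈ 75708.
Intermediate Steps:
P = 75964 (P = -1 + (⅓)*227895 = -1 + 75965 = 75964)
b(W) = 1/(4 + W) (b(W) = 1/(W + 4) = 1/(4 + W))
s(N) = -N*(N + 1/(4 + N))/8
A(h) = h + h² (A(h) = h² + h = h + h²)
(A(16) + P) + s(65) = (16*(1 + 16) + 75964) - 1*65*(1 + 65*(4 + 65))/(32 + 8*65) = (16*17 + 75964) - 1*65*(1 + 65*69)/(32 + 520) = (272 + 75964) - 1*65*(1 + 4485)/552 = 76236 - 1*65*1/552*4486 = 76236 - 145795/276 = 20895341/276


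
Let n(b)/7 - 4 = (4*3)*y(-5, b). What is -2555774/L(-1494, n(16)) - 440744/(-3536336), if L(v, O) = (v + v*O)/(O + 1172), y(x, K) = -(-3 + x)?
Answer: 117498188328851/25719329686 ≈ 4568.5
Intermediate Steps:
y(x, K) = 3 - x
n(b) = 700 (n(b) = 28 + 7*((4*3)*(3 - 1*(-5))) = 28 + 7*(12*(3 + 5)) = 28 + 7*(12*8) = 28 + 7*96 = 28 + 672 = 700)
L(v, O) = (v + O*v)/(1172 + O)
-2555774/L(-1494, n(16)) - 440744/(-3536336) = -2555774*(-(1172 + 700)/(1494*(1 + 700))) - 440744/(-3536336) = -2555774/((-1494*701/1872)) - 440744*(-1/3536336) = -2555774/((-1494*1/1872*701)) + 55093/442042 = -2555774/(-58183/104) + 55093/442042 = -2555774*(-104/58183) + 55093/442042 = 265800496/58183 + 55093/442042 = 117498188328851/25719329686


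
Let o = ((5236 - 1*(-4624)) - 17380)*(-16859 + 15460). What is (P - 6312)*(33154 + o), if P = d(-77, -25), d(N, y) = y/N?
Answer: -732722224338/11 ≈ -6.6611e+10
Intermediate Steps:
P = 25/77 (P = -25/(-77) = -25*(-1/77) = 25/77 ≈ 0.32468)
o = 10520480 (o = ((5236 + 4624) - 17380)*(-1399) = (9860 - 17380)*(-1399) = -7520*(-1399) = 10520480)
(P - 6312)*(33154 + o) = (25/77 - 6312)*(33154 + 10520480) = -485999/77*10553634 = -732722224338/11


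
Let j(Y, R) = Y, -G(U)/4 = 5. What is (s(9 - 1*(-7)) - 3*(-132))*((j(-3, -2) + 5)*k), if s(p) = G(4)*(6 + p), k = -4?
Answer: 352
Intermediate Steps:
G(U) = -20 (G(U) = -4*5 = -20)
s(p) = -120 - 20*p (s(p) = -20*(6 + p) = -120 - 20*p)
(s(9 - 1*(-7)) - 3*(-132))*((j(-3, -2) + 5)*k) = ((-120 - 20*(9 - 1*(-7))) - 3*(-132))*((-3 + 5)*(-4)) = ((-120 - 20*(9 + 7)) + 396)*(2*(-4)) = ((-120 - 20*16) + 396)*(-8) = ((-120 - 320) + 396)*(-8) = (-440 + 396)*(-8) = -44*(-8) = 352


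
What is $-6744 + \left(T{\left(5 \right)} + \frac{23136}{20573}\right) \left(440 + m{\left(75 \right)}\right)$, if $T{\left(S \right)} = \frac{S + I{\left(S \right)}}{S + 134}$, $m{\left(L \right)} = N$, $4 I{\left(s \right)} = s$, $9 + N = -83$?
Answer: $- \frac{18121578501}{2859647} \approx -6337.0$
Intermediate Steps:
$N = -92$ ($N = -9 - 83 = -92$)
$I{\left(s \right)} = \frac{s}{4}$
$m{\left(L \right)} = -92$
$T{\left(S \right)} = \frac{5 S}{4 \left(134 + S\right)}$ ($T{\left(S \right)} = \frac{S + \frac{S}{4}}{S + 134} = \frac{\frac{5}{4} S}{134 + S} = \frac{5 S}{4 \left(134 + S\right)}$)
$-6744 + \left(T{\left(5 \right)} + \frac{23136}{20573}\right) \left(440 + m{\left(75 \right)}\right) = -6744 + \left(\frac{5}{4} \cdot 5 \frac{1}{134 + 5} + \frac{23136}{20573}\right) \left(440 - 92\right) = -6744 + \left(\frac{5}{4} \cdot 5 \cdot \frac{1}{139} + 23136 \cdot \frac{1}{20573}\right) 348 = -6744 + \left(\frac{5}{4} \cdot 5 \cdot \frac{1}{139} + \frac{23136}{20573}\right) 348 = -6744 + \left(\frac{25}{556} + \frac{23136}{20573}\right) 348 = -6744 + \frac{13377941}{11438588} \cdot 348 = -6744 + \frac{1163880867}{2859647} = - \frac{18121578501}{2859647}$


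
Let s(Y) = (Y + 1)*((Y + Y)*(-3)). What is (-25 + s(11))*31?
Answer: -25327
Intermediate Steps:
s(Y) = -6*Y*(1 + Y) (s(Y) = (1 + Y)*((2*Y)*(-3)) = (1 + Y)*(-6*Y) = -6*Y*(1 + Y))
(-25 + s(11))*31 = (-25 - 6*11*(1 + 11))*31 = (-25 - 6*11*12)*31 = (-25 - 792)*31 = -817*31 = -25327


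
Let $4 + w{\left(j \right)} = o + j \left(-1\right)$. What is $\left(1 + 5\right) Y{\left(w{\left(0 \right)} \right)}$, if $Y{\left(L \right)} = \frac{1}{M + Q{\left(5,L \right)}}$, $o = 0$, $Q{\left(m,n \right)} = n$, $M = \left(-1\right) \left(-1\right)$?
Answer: $-2$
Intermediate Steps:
$M = 1$
$w{\left(j \right)} = -4 - j$ ($w{\left(j \right)} = -4 + \left(0 + j \left(-1\right)\right) = -4 + \left(0 - j\right) = -4 - j$)
$Y{\left(L \right)} = \frac{1}{1 + L}$
$\left(1 + 5\right) Y{\left(w{\left(0 \right)} \right)} = \frac{1 + 5}{1 - 4} = \frac{6}{1 + \left(-4 + 0\right)} = \frac{6}{1 - 4} = \frac{6}{-3} = 6 \left(- \frac{1}{3}\right) = -2$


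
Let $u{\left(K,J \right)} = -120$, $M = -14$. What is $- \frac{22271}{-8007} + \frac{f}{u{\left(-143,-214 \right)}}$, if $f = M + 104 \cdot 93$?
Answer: $- \frac{4147727}{53380} \approx -77.702$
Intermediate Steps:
$f = 9658$ ($f = -14 + 104 \cdot 93 = -14 + 9672 = 9658$)
$- \frac{22271}{-8007} + \frac{f}{u{\left(-143,-214 \right)}} = - \frac{22271}{-8007} + \frac{9658}{-120} = \left(-22271\right) \left(- \frac{1}{8007}\right) + 9658 \left(- \frac{1}{120}\right) = \frac{22271}{8007} - \frac{4829}{60} = - \frac{4147727}{53380}$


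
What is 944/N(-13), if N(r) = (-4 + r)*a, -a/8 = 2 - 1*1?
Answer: 118/17 ≈ 6.9412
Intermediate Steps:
a = -8 (a = -8*(2 - 1*1) = -8*(2 - 1) = -8*1 = -8)
N(r) = 32 - 8*r (N(r) = (-4 + r)*(-8) = 32 - 8*r)
944/N(-13) = 944/(32 - 8*(-13)) = 944/(32 + 104) = 944/136 = 944*(1/136) = 118/17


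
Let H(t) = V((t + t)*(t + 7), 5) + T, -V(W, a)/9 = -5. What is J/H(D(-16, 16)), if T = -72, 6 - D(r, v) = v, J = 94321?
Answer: -94321/27 ≈ -3493.4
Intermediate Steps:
V(W, a) = 45 (V(W, a) = -9*(-5) = 45)
D(r, v) = 6 - v
H(t) = -27 (H(t) = 45 - 72 = -27)
J/H(D(-16, 16)) = 94321/(-27) = 94321*(-1/27) = -94321/27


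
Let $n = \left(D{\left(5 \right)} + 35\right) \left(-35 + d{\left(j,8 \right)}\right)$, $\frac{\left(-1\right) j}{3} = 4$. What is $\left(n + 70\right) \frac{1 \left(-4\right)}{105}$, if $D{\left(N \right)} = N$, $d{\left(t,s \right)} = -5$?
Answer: $\frac{408}{7} \approx 58.286$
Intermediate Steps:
$j = -12$ ($j = \left(-3\right) 4 = -12$)
$n = -1600$ ($n = \left(5 + 35\right) \left(-35 - 5\right) = 40 \left(-40\right) = -1600$)
$\left(n + 70\right) \frac{1 \left(-4\right)}{105} = \left(-1600 + 70\right) \frac{1 \left(-4\right)}{105} = - 1530 \left(\left(-4\right) \frac{1}{105}\right) = \left(-1530\right) \left(- \frac{4}{105}\right) = \frac{408}{7}$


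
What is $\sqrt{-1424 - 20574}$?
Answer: $i \sqrt{21998} \approx 148.32 i$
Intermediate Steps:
$\sqrt{-1424 - 20574} = \sqrt{-21998} = i \sqrt{21998}$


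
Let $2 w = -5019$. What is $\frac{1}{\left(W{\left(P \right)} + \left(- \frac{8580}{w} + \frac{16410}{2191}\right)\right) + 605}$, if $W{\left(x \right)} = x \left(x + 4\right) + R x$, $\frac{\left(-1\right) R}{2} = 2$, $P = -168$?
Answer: $\frac{74807}{2157427053} \approx 3.4674 \cdot 10^{-5}$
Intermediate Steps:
$R = -4$ ($R = \left(-2\right) 2 = -4$)
$w = - \frac{5019}{2}$ ($w = \frac{1}{2} \left(-5019\right) = - \frac{5019}{2} \approx -2509.5$)
$W{\left(x \right)} = - 4 x + x \left(4 + x\right)$ ($W{\left(x \right)} = x \left(x + 4\right) - 4 x = x \left(4 + x\right) - 4 x = - 4 x + x \left(4 + x\right)$)
$\frac{1}{\left(W{\left(P \right)} + \left(- \frac{8580}{w} + \frac{16410}{2191}\right)\right) + 605} = \frac{1}{\left(\left(-168\right)^{2} + \left(- \frac{8580}{- \frac{5019}{2}} + \frac{16410}{2191}\right)\right) + 605} = \frac{1}{\left(28224 + \left(\left(-8580\right) \left(- \frac{2}{5019}\right) + 16410 \cdot \frac{1}{2191}\right)\right) + 605} = \frac{1}{\left(28224 + \left(\frac{5720}{1673} + \frac{16410}{2191}\right)\right) + 605} = \frac{1}{\left(28224 + \frac{816050}{74807}\right) + 605} = \frac{1}{\frac{2112168818}{74807} + 605} = \frac{1}{\frac{2157427053}{74807}} = \frac{74807}{2157427053}$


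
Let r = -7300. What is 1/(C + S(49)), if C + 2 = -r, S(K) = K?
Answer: 1/7347 ≈ 0.00013611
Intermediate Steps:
C = 7298 (C = -2 - 1*(-7300) = -2 + 7300 = 7298)
1/(C + S(49)) = 1/(7298 + 49) = 1/7347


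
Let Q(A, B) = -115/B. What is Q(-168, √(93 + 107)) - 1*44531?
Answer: -44531 - 23*√2/4 ≈ -44539.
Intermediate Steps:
Q(-168, √(93 + 107)) - 1*44531 = -115/√(93 + 107) - 1*44531 = -115*√2/20 - 44531 = -23*√2/4 - 44531 = -44531 - 23*√2/4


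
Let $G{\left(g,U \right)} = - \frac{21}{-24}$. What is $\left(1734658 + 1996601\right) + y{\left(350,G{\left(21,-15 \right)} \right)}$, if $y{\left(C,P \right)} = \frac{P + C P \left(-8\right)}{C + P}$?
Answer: $\frac{1496232060}{401} \approx 3.7313 \cdot 10^{6}$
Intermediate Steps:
$G{\left(g,U \right)} = \frac{7}{8}$ ($G{\left(g,U \right)} = \left(-21\right) \left(- \frac{1}{24}\right) = \frac{7}{8}$)
$y{\left(C,P \right)} = \frac{P - 8 C P}{C + P}$
$\left(1734658 + 1996601\right) + y{\left(350,G{\left(21,-15 \right)} \right)} = \left(1734658 + 1996601\right) + \frac{7 \left(1 - 2800\right)}{8 \left(350 + \frac{7}{8}\right)} = 3731259 + \frac{7 \left(1 - 2800\right)}{8 \cdot \frac{2807}{8}} = 3731259 + \frac{7}{8} \cdot \frac{8}{2807} \left(-2799\right) = 3731259 - \frac{2799}{401} = \frac{1496232060}{401}$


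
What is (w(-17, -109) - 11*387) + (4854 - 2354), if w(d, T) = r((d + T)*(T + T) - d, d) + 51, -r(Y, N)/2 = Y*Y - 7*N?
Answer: -1510852394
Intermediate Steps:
r(Y, N) = -2*Y² + 14*N (r(Y, N) = -2*(Y*Y - 7*N) = -2*(Y² - 7*N) = -2*Y² + 14*N)
w(d, T) = 51 - 2*(-d + 2*T*(T + d))² + 14*d (w(d, T) = (-2*((d + T)*(T + T) - d)² + 14*d) + 51 = (-2*((T + d)*(2*T) - d)² + 14*d) + 51 = (-2*(2*T*(T + d) - d)² + 14*d) + 51 = (-2*(-d + 2*T*(T + d))² + 14*d) + 51 = 51 - 2*(-d + 2*T*(T + d))² + 14*d)
(w(-17, -109) - 11*387) + (4854 - 2354) = ((51 - 2*(-1*(-17) + 2*(-109)² + 2*(-109)*(-17))² + 14*(-17)) - 11*387) + (4854 - 2354) = ((51 - 2*(17 + 2*11881 + 3706)² - 238) - 4257) + 2500 = ((51 - 2*(17 + 23762 + 3706)² - 238) - 4257) + 2500 = ((51 - 2*27485² - 238) - 4257) + 2500 = ((51 - 2*755425225 - 238) - 4257) + 2500 = ((51 - 1510850450 - 238) - 4257) + 2500 = (-1510850637 - 4257) + 2500 = -1510854894 + 2500 = -1510852394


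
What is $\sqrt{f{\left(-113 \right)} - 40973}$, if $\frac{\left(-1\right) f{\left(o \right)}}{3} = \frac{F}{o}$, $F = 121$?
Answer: $\frac{13 i \sqrt{3095522}}{113} \approx 202.41 i$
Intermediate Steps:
$f{\left(o \right)} = - \frac{363}{o}$ ($f{\left(o \right)} = - 3 \frac{121}{o} = - \frac{363}{o}$)
$\sqrt{f{\left(-113 \right)} - 40973} = \sqrt{- \frac{363}{-113} - 40973} = \sqrt{\left(-363\right) \left(- \frac{1}{113}\right) - 40973} = \sqrt{\frac{363}{113} - 40973} = \sqrt{- \frac{4629586}{113}} = \frac{13 i \sqrt{3095522}}{113}$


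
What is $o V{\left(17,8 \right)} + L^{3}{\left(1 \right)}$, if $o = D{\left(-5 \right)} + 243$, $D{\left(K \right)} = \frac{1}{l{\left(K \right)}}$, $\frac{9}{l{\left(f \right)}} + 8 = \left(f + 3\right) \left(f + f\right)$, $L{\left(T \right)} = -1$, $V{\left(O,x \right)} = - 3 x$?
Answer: $-5865$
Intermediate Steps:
$l{\left(f \right)} = \frac{9}{-8 + 2 f \left(3 + f\right)}$ ($l{\left(f \right)} = \frac{9}{-8 + \left(f + 3\right) \left(f + f\right)} = \frac{9}{-8 + \left(3 + f\right) 2 f} = \frac{9}{-8 + 2 f \left(3 + f\right)}$)
$D{\left(K \right)} = - \frac{8}{9} + \frac{2 K}{3} + \frac{2 K^{2}}{9}$ ($D{\left(K \right)} = \frac{1}{\frac{9}{2} \frac{1}{-4 + K^{2} + 3 K}} = - \frac{8}{9} + \frac{2 K}{3} + \frac{2 K^{2}}{9}$)
$o = \frac{733}{3}$ ($o = \left(- \frac{8}{9} + \frac{2}{3} \left(-5\right) + \frac{2 \left(-5\right)^{2}}{9}\right) + 243 = \left(- \frac{8}{9} - \frac{10}{3} + \frac{2}{9} \cdot 25\right) + 243 = \left(- \frac{8}{9} - \frac{10}{3} + \frac{50}{9}\right) + 243 = \frac{4}{3} + 243 = \frac{733}{3} \approx 244.33$)
$o V{\left(17,8 \right)} + L^{3}{\left(1 \right)} = \frac{733 \left(\left(-3\right) 8\right)}{3} + \left(-1\right)^{3} = \frac{733}{3} \left(-24\right) - 1 = -5864 - 1 = -5865$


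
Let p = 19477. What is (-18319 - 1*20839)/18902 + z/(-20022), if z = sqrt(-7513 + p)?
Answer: -19579/9451 - sqrt(2991)/10011 ≈ -2.0771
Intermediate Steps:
z = 2*sqrt(2991) (z = sqrt(-7513 + 19477) = sqrt(11964) = 2*sqrt(2991) ≈ 109.38)
(-18319 - 1*20839)/18902 + z/(-20022) = (-18319 - 1*20839)/18902 + (2*sqrt(2991))/(-20022) = (-18319 - 20839)*(1/18902) + (2*sqrt(2991))*(-1/20022) = -39158*1/18902 - sqrt(2991)/10011 = -19579/9451 - sqrt(2991)/10011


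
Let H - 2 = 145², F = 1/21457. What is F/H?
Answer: 1/451176339 ≈ 2.2164e-9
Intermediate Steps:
F = 1/21457 ≈ 4.6605e-5
H = 21027 (H = 2 + 145² = 2 + 21025 = 21027)
F/H = (1/21457)/21027 = (1/21457)*(1/21027) = 1/451176339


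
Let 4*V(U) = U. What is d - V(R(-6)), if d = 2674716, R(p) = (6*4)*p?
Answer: 2674752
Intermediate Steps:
R(p) = 24*p
V(U) = U/4
d - V(R(-6)) = 2674716 - 24*(-6)/4 = 2674716 - (-144)/4 = 2674716 - 1*(-36) = 2674716 + 36 = 2674752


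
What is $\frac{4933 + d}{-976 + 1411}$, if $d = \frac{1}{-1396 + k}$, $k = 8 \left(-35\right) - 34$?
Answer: $\frac{8435429}{743850} \approx 11.34$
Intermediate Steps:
$k = -314$ ($k = -280 - 34 = -314$)
$d = - \frac{1}{1710}$ ($d = \frac{1}{-1396 - 314} = \frac{1}{-1710} = - \frac{1}{1710} \approx -0.0005848$)
$\frac{4933 + d}{-976 + 1411} = \frac{4933 - \frac{1}{1710}}{-976 + 1411} = \frac{8435429}{1710 \cdot 435} = \frac{8435429}{1710} \cdot \frac{1}{435} = \frac{8435429}{743850}$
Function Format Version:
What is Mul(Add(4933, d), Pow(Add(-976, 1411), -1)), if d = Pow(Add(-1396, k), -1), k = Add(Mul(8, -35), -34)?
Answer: Rational(8435429, 743850) ≈ 11.340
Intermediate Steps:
k = -314 (k = Add(-280, -34) = -314)
d = Rational(-1, 1710) (d = Pow(Add(-1396, -314), -1) = Pow(-1710, -1) = Rational(-1, 1710) ≈ -0.00058480)
Mul(Add(4933, d), Pow(Add(-976, 1411), -1)) = Mul(Add(4933, Rational(-1, 1710)), Pow(Add(-976, 1411), -1)) = Mul(Rational(8435429, 1710), Pow(435, -1)) = Mul(Rational(8435429, 1710), Rational(1, 435)) = Rational(8435429, 743850)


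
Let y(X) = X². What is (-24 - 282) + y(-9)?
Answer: -225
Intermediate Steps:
(-24 - 282) + y(-9) = (-24 - 282) + (-9)² = -306 + 81 = -225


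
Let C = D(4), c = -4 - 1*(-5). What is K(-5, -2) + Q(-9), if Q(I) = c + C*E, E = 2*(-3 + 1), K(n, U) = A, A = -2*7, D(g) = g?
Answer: -29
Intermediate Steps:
A = -14
K(n, U) = -14
E = -4 (E = 2*(-2) = -4)
c = 1 (c = -4 + 5 = 1)
C = 4
Q(I) = -15 (Q(I) = 1 + 4*(-4) = 1 - 16 = -15)
K(-5, -2) + Q(-9) = -14 - 15 = -29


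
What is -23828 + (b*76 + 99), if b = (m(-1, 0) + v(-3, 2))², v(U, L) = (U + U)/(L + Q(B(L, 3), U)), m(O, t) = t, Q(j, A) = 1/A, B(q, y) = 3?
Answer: -568601/25 ≈ -22744.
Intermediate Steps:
v(U, L) = 2*U/(L + 1/U) (v(U, L) = (U + U)/(L + 1/U) = (2*U)/(L + 1/U) = 2*U/(L + 1/U))
b = 324/25 (b = (0 + 2*(-3)²/(1 + 2*(-3)))² = (0 + 2*9/(1 - 6))² = (0 + 2*9/(-5))² = (0 + 2*9*(-⅕))² = (0 - 18/5)² = (-18/5)² = 324/25 ≈ 12.960)
-23828 + (b*76 + 99) = -23828 + ((324/25)*76 + 99) = -23828 + (24624/25 + 99) = -23828 + 27099/25 = -568601/25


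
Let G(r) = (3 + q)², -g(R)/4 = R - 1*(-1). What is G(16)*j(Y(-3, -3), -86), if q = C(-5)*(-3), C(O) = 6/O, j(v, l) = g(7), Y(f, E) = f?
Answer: -34848/25 ≈ -1393.9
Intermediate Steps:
g(R) = -4 - 4*R (g(R) = -4*(R - 1*(-1)) = -4*(R + 1) = -4*(1 + R) = -4 - 4*R)
j(v, l) = -32 (j(v, l) = -4 - 4*7 = -4 - 28 = -32)
q = 18/5 (q = (6/(-5))*(-3) = (6*(-⅕))*(-3) = -6/5*(-3) = 18/5 ≈ 3.6000)
G(r) = 1089/25 (G(r) = (3 + 18/5)² = (33/5)² = 1089/25)
G(16)*j(Y(-3, -3), -86) = (1089/25)*(-32) = -34848/25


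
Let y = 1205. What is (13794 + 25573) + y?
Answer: 40572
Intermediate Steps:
(13794 + 25573) + y = (13794 + 25573) + 1205 = 39367 + 1205 = 40572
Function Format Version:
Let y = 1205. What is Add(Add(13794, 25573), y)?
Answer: 40572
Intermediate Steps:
Add(Add(13794, 25573), y) = Add(Add(13794, 25573), 1205) = Add(39367, 1205) = 40572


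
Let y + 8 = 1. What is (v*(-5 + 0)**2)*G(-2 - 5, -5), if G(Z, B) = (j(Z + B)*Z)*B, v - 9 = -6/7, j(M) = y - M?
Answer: 35625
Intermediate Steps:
y = -7 (y = -8 + 1 = -7)
j(M) = -7 - M
v = 57/7 (v = 9 - 6/7 = 57/7 ≈ 8.1429)
G(Z, B) = B*Z*(-7 - B - Z) (G(Z, B) = ((-7 - (Z + B))*Z)*B = ((-7 - (B + Z))*Z)*B = ((-7 + (-B - Z))*Z)*B = ((-7 - B - Z)*Z)*B = (Z*(-7 - B - Z))*B = B*Z*(-7 - B - Z))
(v*(-5 + 0)**2)*G(-2 - 5, -5) = (57*(-5 + 0)**2/7)*(-1*(-5)*(-2 - 5)*(7 - 5 + (-2 - 5))) = ((57/7)*(-5)**2)*(-1*(-5)*(-7)*(7 - 5 - 7)) = ((57/7)*25)*(-1*(-5)*(-7)*(-5)) = (1425/7)*175 = 35625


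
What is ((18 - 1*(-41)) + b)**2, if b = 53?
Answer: 12544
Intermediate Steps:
((18 - 1*(-41)) + b)**2 = ((18 - 1*(-41)) + 53)**2 = ((18 + 41) + 53)**2 = (59 + 53)**2 = 112**2 = 12544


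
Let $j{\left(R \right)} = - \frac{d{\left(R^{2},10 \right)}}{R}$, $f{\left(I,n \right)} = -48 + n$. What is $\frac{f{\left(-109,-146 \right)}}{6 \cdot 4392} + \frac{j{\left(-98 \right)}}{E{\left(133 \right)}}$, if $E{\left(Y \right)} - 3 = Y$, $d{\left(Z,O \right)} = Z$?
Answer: $\frac{159757}{223992} \approx 0.71323$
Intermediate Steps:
$E{\left(Y \right)} = 3 + Y$
$j{\left(R \right)} = - R$ ($j{\left(R \right)} = - \frac{R^{2}}{R} = - R$)
$\frac{f{\left(-109,-146 \right)}}{6 \cdot 4392} + \frac{j{\left(-98 \right)}}{E{\left(133 \right)}} = \frac{-48 - 146}{6 \cdot 4392} + \frac{\left(-1\right) \left(-98\right)}{3 + 133} = - \frac{194}{26352} + \frac{98}{136} = \left(-194\right) \frac{1}{26352} + 98 \cdot \frac{1}{136} = - \frac{97}{13176} + \frac{49}{68} = \frac{159757}{223992}$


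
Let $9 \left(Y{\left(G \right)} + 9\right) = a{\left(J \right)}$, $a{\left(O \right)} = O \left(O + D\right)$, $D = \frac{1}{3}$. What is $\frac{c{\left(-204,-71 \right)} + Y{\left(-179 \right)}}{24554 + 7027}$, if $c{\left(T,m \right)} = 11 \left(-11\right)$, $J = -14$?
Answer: $- \frac{2936}{852687} \approx -0.0034432$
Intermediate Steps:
$D = \frac{1}{3} \approx 0.33333$
$c{\left(T,m \right)} = -121$
$a{\left(O \right)} = O \left(\frac{1}{3} + O\right)$ ($a{\left(O \right)} = O \left(O + \frac{1}{3}\right) = O \left(\frac{1}{3} + O\right)$)
$Y{\left(G \right)} = \frac{331}{27}$ ($Y{\left(G \right)} = -9 + \frac{\left(-14\right) \left(\frac{1}{3} - 14\right)}{9} = -9 + \frac{\left(-14\right) \left(- \frac{41}{3}\right)}{9} = -9 + \frac{1}{9} \cdot \frac{574}{3} = -9 + \frac{574}{27} = \frac{331}{27}$)
$\frac{c{\left(-204,-71 \right)} + Y{\left(-179 \right)}}{24554 + 7027} = \frac{-121 + \frac{331}{27}}{24554 + 7027} = - \frac{2936}{27 \cdot 31581} = \left(- \frac{2936}{27}\right) \frac{1}{31581} = - \frac{2936}{852687}$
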